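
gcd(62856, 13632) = 24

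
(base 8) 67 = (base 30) 1p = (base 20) 2f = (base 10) 55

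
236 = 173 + 63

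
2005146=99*20254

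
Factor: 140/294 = 2^1*3^(-1)*5^1*7^(-1) = 10/21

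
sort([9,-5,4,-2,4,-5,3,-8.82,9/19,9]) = [-8.82,-5,-5,-2,9/19,3,4,4,9,9]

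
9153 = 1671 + 7482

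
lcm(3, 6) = 6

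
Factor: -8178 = -1 * 2^1 * 3^1 * 29^1 * 47^1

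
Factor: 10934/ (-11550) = -1*3^ (-1)*5^ (-2)*71^1 = -71/75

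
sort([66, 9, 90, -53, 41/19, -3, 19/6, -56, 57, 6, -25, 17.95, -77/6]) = [-56, -53, -25, -77/6, -3, 41/19, 19/6, 6, 9, 17.95, 57, 66, 90]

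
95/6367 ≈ 0.0149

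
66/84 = 11/14 ≈ 0.786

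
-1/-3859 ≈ 0.000259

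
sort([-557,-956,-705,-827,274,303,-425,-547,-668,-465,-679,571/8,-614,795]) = [-956,-827,-705,-679,-668,-614,-557,-547,-465,-425,571/8,274,303,795]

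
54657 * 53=2896821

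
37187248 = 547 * 67984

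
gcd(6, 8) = 2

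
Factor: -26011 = -1*19^1*37^2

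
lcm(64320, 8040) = 64320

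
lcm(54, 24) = 216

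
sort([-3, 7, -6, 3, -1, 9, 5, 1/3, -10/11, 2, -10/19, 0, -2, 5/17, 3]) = [-6, -3, -2, -1, -10/11, -10/19, 0, 5/17, 1/3, 2, 3, 3, 5, 7, 9]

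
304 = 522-218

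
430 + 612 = 1042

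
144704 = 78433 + 66271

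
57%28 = 1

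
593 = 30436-29843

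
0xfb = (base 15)11b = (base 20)cb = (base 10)251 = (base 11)209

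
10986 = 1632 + 9354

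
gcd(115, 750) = 5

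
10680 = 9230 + 1450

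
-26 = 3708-3734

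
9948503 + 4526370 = 14474873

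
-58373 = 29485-87858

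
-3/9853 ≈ -0.000304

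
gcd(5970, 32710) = 10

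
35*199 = 6965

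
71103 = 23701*3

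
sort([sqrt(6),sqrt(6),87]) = [sqrt(6),sqrt(6),87]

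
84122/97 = 867 + 23/97≈867.24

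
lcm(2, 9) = 18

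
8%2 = 0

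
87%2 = 1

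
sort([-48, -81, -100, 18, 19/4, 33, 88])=[-100, -81, -48, 19/4, 18, 33, 88]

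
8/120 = 1/15 ≈ 0.0667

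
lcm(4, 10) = 20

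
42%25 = 17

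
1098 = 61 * 18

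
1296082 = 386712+909370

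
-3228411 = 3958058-7186469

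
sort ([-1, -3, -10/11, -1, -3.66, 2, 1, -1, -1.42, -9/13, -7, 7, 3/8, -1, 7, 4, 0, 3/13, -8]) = [-8, -7, -3.66, -3, -1.42, -1, -1, -1, -1, -10/11, -9/13, 0, 3/13, 3/8, 1, 2, 4, 7, 7]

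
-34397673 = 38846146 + -73243819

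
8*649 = 5192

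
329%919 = 329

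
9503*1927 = 18312281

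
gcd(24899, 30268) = 7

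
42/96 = 7/16 ≈ 0.438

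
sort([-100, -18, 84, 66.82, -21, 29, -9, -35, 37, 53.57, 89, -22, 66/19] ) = [-100, -35, -22, -21, -18, -9, 66/19, 29, 37, 53.57, 66.82, 84, 89] 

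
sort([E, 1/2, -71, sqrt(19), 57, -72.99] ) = [-72.99, -71, 1/2, E, sqrt(19), 57] 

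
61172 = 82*746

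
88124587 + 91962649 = 180087236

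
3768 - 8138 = -4370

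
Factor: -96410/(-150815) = 2^1*7^(-1)*139^(-1)*311^1 = 622/973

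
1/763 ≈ 0.00131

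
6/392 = 3/196 ≈ 0.0153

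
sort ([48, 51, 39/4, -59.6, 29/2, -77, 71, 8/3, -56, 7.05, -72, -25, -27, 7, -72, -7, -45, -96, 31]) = [-96, -77, -72, -72, -59.6, -56, -45, -27, -25, -7, 8/3, 7, 7.05, 39/4, 29/2, 31, 48, 51, 71]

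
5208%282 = 132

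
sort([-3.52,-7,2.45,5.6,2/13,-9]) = [-9,-7,-3.52,2/13,2.45,5.6]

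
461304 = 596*774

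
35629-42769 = -7140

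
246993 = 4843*51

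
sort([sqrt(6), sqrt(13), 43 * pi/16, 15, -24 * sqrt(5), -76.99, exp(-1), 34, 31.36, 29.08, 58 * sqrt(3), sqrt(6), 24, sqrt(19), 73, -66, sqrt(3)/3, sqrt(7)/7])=[-76.99, -66, -24 * sqrt(5), exp(-1), sqrt(7)/7, sqrt(3)/3, sqrt(6), sqrt(6), sqrt(13), sqrt(19), 43 * pi/16, 15, 24, 29.08, 31.36, 34, 73, 58 * sqrt(3)]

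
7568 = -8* (-946)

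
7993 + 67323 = 75316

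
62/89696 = 31/44848 ≈ 0.000691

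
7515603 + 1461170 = 8976773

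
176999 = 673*263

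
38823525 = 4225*9189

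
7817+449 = 8266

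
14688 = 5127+9561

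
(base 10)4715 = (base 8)11153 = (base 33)4at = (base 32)4jb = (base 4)1021223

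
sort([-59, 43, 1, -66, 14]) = [-66, -59, 1, 14, 43]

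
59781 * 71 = 4244451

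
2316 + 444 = 2760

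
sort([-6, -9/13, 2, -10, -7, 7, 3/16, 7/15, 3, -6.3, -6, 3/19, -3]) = [-10, -7, -6.3, -6, -6, -3, -9/13, 3/19, 3/16, 7/15, 2, 3, 7]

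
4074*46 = 187404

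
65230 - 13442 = 51788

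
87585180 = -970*(-90294)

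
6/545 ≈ 0.0110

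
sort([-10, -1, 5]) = [-10, -1, 5]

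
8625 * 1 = 8625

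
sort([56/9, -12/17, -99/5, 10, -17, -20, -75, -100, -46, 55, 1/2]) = [-100, -75, -46, -20, -99/5, -17, -12/17, 1/2, 56/9, 10, 55]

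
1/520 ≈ 0.00192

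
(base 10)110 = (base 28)3q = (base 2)1101110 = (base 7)215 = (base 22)50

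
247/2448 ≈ 0.101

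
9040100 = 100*90401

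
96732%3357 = 2736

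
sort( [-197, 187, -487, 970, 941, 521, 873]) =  [-487, -197, 187, 521, 873, 941, 970]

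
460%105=40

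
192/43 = 4 + 20/43 ≈ 4.47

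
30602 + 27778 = 58380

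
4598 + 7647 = 12245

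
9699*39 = 378261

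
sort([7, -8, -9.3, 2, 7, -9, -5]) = [-9.3, -9, -8, -5, 2, 7, 7]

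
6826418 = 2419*2822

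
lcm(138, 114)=2622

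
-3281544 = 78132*(-42)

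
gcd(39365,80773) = 1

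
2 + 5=7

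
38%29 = 9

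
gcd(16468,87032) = 92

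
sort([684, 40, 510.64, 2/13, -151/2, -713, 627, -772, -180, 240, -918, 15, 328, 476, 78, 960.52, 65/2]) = [-918, -772, -713, -180, -151/2, 2/13, 15, 65/2, 40, 78, 240, 328, 476, 510.64, 627, 684, 960.52]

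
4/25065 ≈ 0.000160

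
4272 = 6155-1883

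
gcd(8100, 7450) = 50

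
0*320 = 0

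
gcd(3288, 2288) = 8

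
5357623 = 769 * 6967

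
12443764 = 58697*212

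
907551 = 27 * 33613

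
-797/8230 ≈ -0.0968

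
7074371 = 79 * 89549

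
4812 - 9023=-4211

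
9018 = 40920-31902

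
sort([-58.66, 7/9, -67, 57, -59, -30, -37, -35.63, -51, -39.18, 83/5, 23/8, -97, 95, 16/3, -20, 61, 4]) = [-97, -67, -59, -58.66, -51, -39.18, -37, -35.63, -30, -20, 7/9, 23/8, 4, 16/3, 83/5, 57, 61, 95]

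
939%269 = 132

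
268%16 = 12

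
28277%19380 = 8897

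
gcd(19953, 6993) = 27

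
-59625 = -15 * 3975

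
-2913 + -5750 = -8663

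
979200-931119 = 48081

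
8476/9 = 941 + 7/9 ≈ 941.78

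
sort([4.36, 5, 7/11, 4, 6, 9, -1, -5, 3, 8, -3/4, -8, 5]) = [-8, -5, -1, -3/4, 7/11, 3, 4, 4.36, 5, 5, 6, 8, 9]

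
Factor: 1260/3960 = 2^(-1)*7^1*11^(-1) = 7/22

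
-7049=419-7468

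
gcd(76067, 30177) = 1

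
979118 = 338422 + 640696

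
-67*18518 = -1240706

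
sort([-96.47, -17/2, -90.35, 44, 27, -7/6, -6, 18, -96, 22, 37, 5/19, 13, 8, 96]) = [-96.47, -96, -90.35, -17/2, -6, -7/6, 5/19, 8, 13, 18, 22, 27, 37, 44, 96]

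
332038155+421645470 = 753683625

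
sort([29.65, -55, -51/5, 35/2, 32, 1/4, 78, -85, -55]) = [-85, -55, -55, -51/5, 1/4, 35/2, 29.65, 32, 78]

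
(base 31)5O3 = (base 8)12660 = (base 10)5552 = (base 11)4198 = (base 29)6HD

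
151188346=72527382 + 78660964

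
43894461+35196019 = 79090480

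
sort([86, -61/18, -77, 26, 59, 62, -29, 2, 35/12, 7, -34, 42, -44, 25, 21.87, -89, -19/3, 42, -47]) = [-89, -77, -47, -44, -34, -29, -19/3, -61/18, 2, 35/12, 7, 21.87, 25, 26, 42, 42, 59, 62, 86]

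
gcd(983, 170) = 1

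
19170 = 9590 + 9580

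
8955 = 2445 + 6510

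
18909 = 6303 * 3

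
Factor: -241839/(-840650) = 2^(-1)*3^3*5^(-2)*13^2*17^(-1)*23^(-1)*43^(-1)*53^1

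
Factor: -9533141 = -1*17^1*29^1*61^1*317^1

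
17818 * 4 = 71272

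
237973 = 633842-395869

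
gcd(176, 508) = 4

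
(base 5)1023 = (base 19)75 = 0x8a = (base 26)58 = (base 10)138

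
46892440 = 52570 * 892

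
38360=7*5480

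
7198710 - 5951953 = 1246757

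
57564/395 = 145 + 289/395 ≈ 145.73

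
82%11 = 5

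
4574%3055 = 1519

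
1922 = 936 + 986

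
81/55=1+26/55 ≈ 1.47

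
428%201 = 26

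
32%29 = 3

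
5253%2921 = 2332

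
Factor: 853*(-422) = -1*2^1*211^1*853^1 = -359966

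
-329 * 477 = -156933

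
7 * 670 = 4690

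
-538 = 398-936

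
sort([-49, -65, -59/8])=[-65, -49, -59/8]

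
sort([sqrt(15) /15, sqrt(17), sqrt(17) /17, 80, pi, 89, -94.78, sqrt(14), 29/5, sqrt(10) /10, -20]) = [-94.78, -20, sqrt(17) /17, sqrt(15) /15, sqrt(10) /10, pi, sqrt(14), sqrt(17), 29/5, 80, 89]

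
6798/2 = 3399 = 3399.00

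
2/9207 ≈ 0.000217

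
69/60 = 1+3/20 = 1.15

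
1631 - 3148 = -1517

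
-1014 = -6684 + 5670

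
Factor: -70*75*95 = -1*2^1*3^1*5^4*7^1*19^1 = -498750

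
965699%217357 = 96271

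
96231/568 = 169 + 239/568 ≈ 169.42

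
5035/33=152 + 19/33 ≈ 152.58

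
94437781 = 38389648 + 56048133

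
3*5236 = 15708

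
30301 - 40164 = -9863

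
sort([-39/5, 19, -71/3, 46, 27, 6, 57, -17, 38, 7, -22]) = [-71/3, -22, -17, -39/5, 6, 7, 19, 27, 38, 46, 57]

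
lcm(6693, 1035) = 100395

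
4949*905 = 4478845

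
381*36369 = 13856589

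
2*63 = 126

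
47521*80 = 3801680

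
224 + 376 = 600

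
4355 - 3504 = 851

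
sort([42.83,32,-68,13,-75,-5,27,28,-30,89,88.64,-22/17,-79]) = [-79,-75,-68,-30,-5,-22/17,13,27,28,32,42.83,88.64,89]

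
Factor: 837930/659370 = 17^1 * 53^1 * 709^(-1) = 901/709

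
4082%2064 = 2018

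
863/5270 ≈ 0.164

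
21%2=1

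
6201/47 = 131+44/47 ≈ 131.94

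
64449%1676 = 761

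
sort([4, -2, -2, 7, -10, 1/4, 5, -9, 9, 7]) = [-10, -9, -2, -2, 1/4, 4, 5, 7, 7, 9]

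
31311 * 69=2160459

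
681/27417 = 227/9139 ≈ 0.0248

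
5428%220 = 148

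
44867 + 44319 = 89186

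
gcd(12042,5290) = 2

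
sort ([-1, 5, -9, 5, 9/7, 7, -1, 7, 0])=[-9, -1, -1, 0, 9/7, 5, 5, 7, 7]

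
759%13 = 5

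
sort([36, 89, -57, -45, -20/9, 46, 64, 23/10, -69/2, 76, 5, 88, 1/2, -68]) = [-68, -57, -45, -69/2, -20/9, 1/2, 23/10, 5, 36, 46, 64, 76, 88, 89]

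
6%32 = 6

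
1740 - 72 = 1668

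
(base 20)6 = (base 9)6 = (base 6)10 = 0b110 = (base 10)6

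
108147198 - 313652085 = -205504887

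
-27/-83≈0.325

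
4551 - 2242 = 2309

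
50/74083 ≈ 0.000675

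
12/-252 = -1/21 ≈ -0.0476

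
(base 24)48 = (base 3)10212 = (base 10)104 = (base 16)68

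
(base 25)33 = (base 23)39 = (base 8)116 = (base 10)78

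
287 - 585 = -298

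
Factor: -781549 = -1*401^1*1949^1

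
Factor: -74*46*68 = -1*2^4*17^1*23^1*37^1 = -231472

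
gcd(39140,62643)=19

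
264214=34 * 7771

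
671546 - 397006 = 274540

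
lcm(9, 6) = 18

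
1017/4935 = 339/1645 ≈ 0.206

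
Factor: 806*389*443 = 2^1*13^1*31^1*389^1*443^1 = 138895562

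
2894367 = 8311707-5417340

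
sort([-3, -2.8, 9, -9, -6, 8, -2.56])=[-9, -6, -3, -2.8, -2.56, 8, 9]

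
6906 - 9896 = -2990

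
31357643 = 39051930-7694287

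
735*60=44100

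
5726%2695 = 336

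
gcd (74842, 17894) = 46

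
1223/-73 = -16 - 55/73 ≈ -16.75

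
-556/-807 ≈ 0.689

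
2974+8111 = 11085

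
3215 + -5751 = -2536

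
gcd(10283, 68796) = 91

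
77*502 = 38654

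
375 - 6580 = -6205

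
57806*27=1560762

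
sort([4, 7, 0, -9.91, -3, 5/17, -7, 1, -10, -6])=[-10, -9.91, -7, -6, -3, 0, 5/17, 1, 4, 7]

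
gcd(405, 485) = 5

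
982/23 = 42 + 16/23 ≈ 42.70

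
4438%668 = 430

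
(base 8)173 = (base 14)8b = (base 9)146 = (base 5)443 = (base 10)123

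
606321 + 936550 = 1542871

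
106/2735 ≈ 0.0388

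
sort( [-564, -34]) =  [-564, -34]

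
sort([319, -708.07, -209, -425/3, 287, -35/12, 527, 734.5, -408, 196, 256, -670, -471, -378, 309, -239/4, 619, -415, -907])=[-907, -708.07, -670, -471, -415, -408, -378, -209, -425/3, -239/4, -35/12, 196, 256, 287, 309, 319, 527, 619, 734.5]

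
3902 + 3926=7828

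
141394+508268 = 649662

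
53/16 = 3 + 5/16≈3.31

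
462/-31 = -14 - 28/31 ≈ -14.90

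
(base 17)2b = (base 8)55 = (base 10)45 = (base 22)21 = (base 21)23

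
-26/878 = -13/439 ≈ -0.0296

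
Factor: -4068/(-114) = 2^1 * 3^1 * 19^(-1) * 113^1 = 678/19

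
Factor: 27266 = 2^1*13633^1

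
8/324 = 2/81 ≈ 0.0247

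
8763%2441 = 1440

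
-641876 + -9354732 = -9996608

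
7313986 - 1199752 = 6114234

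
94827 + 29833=124660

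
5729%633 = 32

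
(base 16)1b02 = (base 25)b1e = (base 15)20ae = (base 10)6914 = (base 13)31bb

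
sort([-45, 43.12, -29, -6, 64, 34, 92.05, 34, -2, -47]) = [-47, -45, -29, -6, -2, 34, 34, 43.12, 64, 92.05]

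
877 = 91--786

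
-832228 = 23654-855882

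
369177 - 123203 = 245974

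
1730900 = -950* (-1822)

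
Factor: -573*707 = -1*3^1*7^1*101^1*191^1 = -405111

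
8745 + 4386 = 13131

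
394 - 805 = -411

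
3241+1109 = 4350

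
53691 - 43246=10445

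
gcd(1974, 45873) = 3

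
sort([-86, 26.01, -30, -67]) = [-86, -67, -30, 26.01]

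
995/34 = 29+9/34 ≈ 29.26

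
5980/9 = 664+4/9 ≈ 664.44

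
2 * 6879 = 13758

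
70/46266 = 35/23133≈0.00151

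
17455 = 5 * 3491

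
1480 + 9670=11150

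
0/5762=0=0.00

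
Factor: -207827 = -1*61^1*3407^1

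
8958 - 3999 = 4959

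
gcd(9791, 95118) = 1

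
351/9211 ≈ 0.0381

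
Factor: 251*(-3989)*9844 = -1*2^2*23^1*107^1*251^1*3989^1 = -9856196716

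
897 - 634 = 263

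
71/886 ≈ 0.0801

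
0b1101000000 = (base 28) 11k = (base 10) 832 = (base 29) sk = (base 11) 697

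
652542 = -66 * (-9887)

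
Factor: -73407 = -1 * 3^1 * 24469^1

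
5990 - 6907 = -917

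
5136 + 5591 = 10727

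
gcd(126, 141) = 3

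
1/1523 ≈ 0.000657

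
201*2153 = 432753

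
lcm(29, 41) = 1189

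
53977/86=627 + 55/86 ≈ 627.64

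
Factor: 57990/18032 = 2^(-3) * 3^1 * 5^1 * 7^(-2) * 23^(-1) * 1933^1 = 28995/9016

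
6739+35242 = 41981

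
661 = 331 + 330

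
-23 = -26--3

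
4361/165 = 26 + 71/165 ≈ 26.43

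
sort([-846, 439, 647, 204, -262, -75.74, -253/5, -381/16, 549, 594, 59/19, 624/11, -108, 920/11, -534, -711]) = [-846, -711, -534, -262, -108, -75.74, -253/5, -381/16, 59/19, 624/11, 920/11, 204, 439, 549, 594, 647]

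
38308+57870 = 96178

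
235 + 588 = 823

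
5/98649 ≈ 0.0000507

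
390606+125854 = 516460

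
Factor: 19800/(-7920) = -1*2^(-1)*5^1 = -5/2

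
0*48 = 0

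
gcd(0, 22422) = 22422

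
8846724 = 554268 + 8292456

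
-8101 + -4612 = -12713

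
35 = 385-350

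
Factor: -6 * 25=-1 * 2^1 * 3^1 * 5^2=-150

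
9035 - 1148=7887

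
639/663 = 213/221≈0.964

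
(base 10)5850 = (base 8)13332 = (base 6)43030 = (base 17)1342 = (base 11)4439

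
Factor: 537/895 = 3^1*5^ (-1) = 3/5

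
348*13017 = 4529916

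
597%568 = 29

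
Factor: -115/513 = -1*3^(-3)*5^1*19^(-1)*23^1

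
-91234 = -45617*2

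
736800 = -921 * (-800)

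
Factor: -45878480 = -1*2^4*5^1*573481^1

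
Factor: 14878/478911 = 2^1*3^(-1)*43^1*61^(-1)*173^1*2617^(-1)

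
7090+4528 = 11618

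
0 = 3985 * 0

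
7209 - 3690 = 3519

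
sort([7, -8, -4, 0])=[-8, -4, 0, 7]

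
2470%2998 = 2470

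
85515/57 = 28505/19 ≈ 1500.26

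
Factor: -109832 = -1 * 2^3 * 13729^1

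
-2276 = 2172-4448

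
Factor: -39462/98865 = -1*2^1*3^ (-1)*5^ (-1)*13^ (-3)*6577^1 = -13154/32955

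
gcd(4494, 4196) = 2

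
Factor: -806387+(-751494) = -1*13^1*293^1*409^1 = -1557881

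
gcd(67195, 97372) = 1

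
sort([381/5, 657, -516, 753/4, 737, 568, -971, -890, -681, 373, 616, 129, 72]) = [-971, -890, -681, -516, 72, 381/5, 129, 753/4, 373, 568, 616, 657, 737]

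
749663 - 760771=-11108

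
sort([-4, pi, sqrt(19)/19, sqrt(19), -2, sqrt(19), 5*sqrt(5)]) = [-4, -2, sqrt(19)/19, pi, sqrt(19), sqrt(19), 5*sqrt(5)]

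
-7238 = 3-7241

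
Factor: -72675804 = -1 * 2^2 * 3^1 * 6056317^1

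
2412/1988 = 603/497 ≈ 1.21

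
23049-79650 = -56601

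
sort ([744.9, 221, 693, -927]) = [-927, 221, 693, 744.9]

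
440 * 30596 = 13462240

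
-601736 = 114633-716369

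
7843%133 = 129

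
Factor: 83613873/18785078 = 2^(-1) * 3^1 * 7^1 * 13^(-1) * 29^1 * 127^(-1) * 251^1 * 547^1 * 5689^(-1) 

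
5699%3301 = 2398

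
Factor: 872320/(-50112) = -1 * 2^1 * 3^(-3) * 5^1 * 47^1 = -470/27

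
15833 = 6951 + 8882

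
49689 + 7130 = 56819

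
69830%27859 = 14112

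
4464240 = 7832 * 570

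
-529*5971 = -3158659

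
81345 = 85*957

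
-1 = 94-95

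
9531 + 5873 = 15404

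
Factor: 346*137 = 2^1*137^1*173^1 = 47402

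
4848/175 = 27 + 123/175≈27.70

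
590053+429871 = 1019924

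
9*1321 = 11889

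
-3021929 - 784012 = -3805941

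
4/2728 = 1/682 ≈ 0.00147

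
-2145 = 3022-5167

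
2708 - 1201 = 1507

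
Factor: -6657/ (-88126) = 2^ (-1)*3^1*7^1*139^ (-1) = 21/278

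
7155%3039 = 1077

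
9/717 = 3/239 ≈ 0.0126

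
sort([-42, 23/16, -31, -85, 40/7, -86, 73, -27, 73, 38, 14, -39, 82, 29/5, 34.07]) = [-86, -85, -42, -39, -31, -27, 23/16, 40/7, 29/5, 14, 34.07, 38, 73, 73, 82]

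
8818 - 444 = 8374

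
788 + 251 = 1039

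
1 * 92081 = 92081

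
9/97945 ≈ 0.0000919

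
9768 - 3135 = 6633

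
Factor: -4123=-1*7^1*19^1*31^1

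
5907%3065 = 2842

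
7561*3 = 22683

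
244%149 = 95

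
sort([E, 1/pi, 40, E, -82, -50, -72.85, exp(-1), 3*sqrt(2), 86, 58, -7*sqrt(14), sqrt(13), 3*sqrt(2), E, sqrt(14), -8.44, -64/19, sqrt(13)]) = [-82, -72.85, -50, -7*sqrt(14), -8.44, -64/19, 1/pi, exp(-1), E, E, E, sqrt(13), sqrt(13), sqrt(14), 3*sqrt(2), 3*sqrt(2), 40, 58, 86]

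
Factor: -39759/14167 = -1*3^1*29^1*31^(-1) = -87/31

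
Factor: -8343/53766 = -1*2^(-1)*3^2*29^(-1) = -9/58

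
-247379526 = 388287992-635667518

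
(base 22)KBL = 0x26D7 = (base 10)9943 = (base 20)14H3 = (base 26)EIB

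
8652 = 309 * 28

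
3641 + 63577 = 67218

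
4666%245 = 11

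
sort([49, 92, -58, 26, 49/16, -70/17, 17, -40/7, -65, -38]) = [-65, -58, -38, -40/7, -70/17, 49/16, 17, 26, 49, 92]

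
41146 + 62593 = 103739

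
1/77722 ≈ 0.0000129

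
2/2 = 1 = 1.00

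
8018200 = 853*9400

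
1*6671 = 6671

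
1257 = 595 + 662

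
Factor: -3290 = -1*2^1*5^1*7^1*47^1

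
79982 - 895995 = -816013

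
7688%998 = 702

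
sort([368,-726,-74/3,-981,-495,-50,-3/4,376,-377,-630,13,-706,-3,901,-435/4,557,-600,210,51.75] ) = [-981,-726,-706,-630,-600,-495,-377,-435/4,-50,-74/3,-3,-3/4,13,51.75,210,368,376,557,901] 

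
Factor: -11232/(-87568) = 2^1*3^3*421^(-1) = 54/421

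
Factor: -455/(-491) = 5^1 * 7^1 * 13^1 * 491^(-1)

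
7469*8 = 59752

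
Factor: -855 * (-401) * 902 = 2^1 * 3^2 * 5^1 * 11^1 * 19^1 * 41^1 * 401^1 = 309255210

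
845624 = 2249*376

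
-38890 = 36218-75108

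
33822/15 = 2254 + 4/5 = 2254.80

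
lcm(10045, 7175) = 50225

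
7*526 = 3682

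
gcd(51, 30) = 3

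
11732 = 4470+7262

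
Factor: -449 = -1*449^1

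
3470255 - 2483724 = 986531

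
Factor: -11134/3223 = -1*2^1*11^(-1)*19^1 = -38/11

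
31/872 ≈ 0.0356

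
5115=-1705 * (-3) 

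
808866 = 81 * 9986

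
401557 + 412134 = 813691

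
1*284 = 284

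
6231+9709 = 15940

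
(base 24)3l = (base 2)1011101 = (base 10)93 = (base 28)39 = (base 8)135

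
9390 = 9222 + 168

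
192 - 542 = -350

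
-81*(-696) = 56376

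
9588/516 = 799/43 ≈ 18.58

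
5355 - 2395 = 2960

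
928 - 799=129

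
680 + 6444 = 7124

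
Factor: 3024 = 2^4 * 3^3 * 7^1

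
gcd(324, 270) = 54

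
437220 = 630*694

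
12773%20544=12773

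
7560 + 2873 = 10433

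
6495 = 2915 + 3580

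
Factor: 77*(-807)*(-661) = 3^1*7^1*11^1*269^1*661^1 = 41073879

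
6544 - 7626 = -1082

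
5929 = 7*847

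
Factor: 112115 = 5^1 * 17^1 * 1319^1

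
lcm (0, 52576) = 0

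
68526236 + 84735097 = 153261333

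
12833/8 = 1604 + 1/8 ≈ 1604.13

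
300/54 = 50/9 ≈ 5.56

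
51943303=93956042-42012739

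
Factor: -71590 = -1 * 2^1 * 5^1 * 7159^1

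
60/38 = 1 + 11/19 ≈ 1.58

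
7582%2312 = 646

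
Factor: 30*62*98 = 2^3*3^1*5^1*7^2*31^1 = 182280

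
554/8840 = 277/4420 ≈ 0.0627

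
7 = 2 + 5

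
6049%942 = 397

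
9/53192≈0.000169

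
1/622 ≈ 0.00161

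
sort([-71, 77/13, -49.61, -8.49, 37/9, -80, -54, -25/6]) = [-80, -71, -54, -49.61, -8.49, -25/6, 37/9, 77/13]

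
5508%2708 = 92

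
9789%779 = 441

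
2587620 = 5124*505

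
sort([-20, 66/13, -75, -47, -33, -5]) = [-75, -47, -33, -20, -5, 66/13]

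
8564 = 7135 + 1429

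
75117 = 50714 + 24403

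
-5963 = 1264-7227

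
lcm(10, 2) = 10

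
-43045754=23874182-66919936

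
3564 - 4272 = -708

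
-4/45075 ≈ -0.0000887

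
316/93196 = 79/23299≈0.00339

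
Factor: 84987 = 3^2*7^1*19^1*71^1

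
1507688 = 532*2834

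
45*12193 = 548685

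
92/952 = 23/238 ≈ 0.0966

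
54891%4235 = 4071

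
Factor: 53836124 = 2^2 * 83^1 * 167^1 * 971^1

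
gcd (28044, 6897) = 57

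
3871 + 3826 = 7697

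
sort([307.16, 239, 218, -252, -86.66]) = [-252, -86.66, 218, 239, 307.16]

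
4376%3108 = 1268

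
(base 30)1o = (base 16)36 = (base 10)54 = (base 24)26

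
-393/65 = -6 - 3/65 ≈ -6.05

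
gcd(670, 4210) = 10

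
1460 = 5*292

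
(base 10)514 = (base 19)181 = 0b1000000010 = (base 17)1d4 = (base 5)4024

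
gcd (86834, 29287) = 1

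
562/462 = 1 + 50/231 ≈ 1.22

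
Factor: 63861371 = 7^1*37^1*246569^1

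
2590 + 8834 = 11424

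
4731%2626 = 2105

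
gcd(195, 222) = 3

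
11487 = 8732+2755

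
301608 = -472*(-639)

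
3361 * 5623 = 18898903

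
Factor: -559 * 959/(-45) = 3^(-2) * 5^(-1) * 7^1 * 13^1 * 43^1 * 137^1 = 536081/45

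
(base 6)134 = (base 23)2c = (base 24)2a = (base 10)58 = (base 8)72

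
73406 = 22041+51365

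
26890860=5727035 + 21163825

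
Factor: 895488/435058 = 2^8*3^1*11^1*13^(-1)*29^(-1)*53^1*577^(-1) = 447744/217529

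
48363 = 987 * 49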